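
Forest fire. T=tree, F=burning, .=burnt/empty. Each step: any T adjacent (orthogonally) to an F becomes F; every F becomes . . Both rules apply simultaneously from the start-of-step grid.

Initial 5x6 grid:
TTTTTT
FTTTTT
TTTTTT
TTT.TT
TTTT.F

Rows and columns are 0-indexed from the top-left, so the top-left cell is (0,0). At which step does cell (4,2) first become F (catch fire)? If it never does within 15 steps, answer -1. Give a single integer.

Step 1: cell (4,2)='T' (+4 fires, +2 burnt)
Step 2: cell (4,2)='T' (+6 fires, +4 burnt)
Step 3: cell (4,2)='T' (+7 fires, +6 burnt)
Step 4: cell (4,2)='T' (+6 fires, +7 burnt)
Step 5: cell (4,2)='F' (+2 fires, +6 burnt)
  -> target ignites at step 5
Step 6: cell (4,2)='.' (+1 fires, +2 burnt)
Step 7: cell (4,2)='.' (+0 fires, +1 burnt)
  fire out at step 7

5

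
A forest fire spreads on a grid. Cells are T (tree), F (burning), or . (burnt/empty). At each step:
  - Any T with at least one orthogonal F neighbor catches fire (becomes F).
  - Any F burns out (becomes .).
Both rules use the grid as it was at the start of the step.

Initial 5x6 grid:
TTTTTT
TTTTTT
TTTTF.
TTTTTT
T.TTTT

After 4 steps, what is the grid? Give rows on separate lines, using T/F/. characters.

Step 1: 3 trees catch fire, 1 burn out
  TTTTTT
  TTTTFT
  TTTF..
  TTTTFT
  T.TTTT
Step 2: 7 trees catch fire, 3 burn out
  TTTTFT
  TTTF.F
  TTF...
  TTTF.F
  T.TTFT
Step 3: 7 trees catch fire, 7 burn out
  TTTF.F
  TTF...
  TF....
  TTF...
  T.TF.F
Step 4: 5 trees catch fire, 7 burn out
  TTF...
  TF....
  F.....
  TF....
  T.F...

TTF...
TF....
F.....
TF....
T.F...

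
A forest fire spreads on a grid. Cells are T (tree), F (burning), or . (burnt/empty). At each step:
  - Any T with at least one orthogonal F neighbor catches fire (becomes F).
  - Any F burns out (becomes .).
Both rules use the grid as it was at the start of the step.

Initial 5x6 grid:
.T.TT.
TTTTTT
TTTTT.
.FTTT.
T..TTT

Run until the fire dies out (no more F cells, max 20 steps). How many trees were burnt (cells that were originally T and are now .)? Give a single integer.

Answer: 20

Derivation:
Step 1: +2 fires, +1 burnt (F count now 2)
Step 2: +4 fires, +2 burnt (F count now 4)
Step 3: +6 fires, +4 burnt (F count now 6)
Step 4: +3 fires, +6 burnt (F count now 3)
Step 5: +3 fires, +3 burnt (F count now 3)
Step 6: +2 fires, +3 burnt (F count now 2)
Step 7: +0 fires, +2 burnt (F count now 0)
Fire out after step 7
Initially T: 21, now '.': 29
Total burnt (originally-T cells now '.'): 20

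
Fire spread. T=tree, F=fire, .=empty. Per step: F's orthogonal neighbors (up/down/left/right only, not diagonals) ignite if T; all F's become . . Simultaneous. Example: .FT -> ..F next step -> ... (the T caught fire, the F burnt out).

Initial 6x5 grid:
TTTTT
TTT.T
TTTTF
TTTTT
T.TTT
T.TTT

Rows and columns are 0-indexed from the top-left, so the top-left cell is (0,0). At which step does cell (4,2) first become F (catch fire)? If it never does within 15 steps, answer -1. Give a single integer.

Step 1: cell (4,2)='T' (+3 fires, +1 burnt)
Step 2: cell (4,2)='T' (+4 fires, +3 burnt)
Step 3: cell (4,2)='T' (+6 fires, +4 burnt)
Step 4: cell (4,2)='F' (+6 fires, +6 burnt)
  -> target ignites at step 4
Step 5: cell (4,2)='.' (+4 fires, +6 burnt)
Step 6: cell (4,2)='.' (+2 fires, +4 burnt)
Step 7: cell (4,2)='.' (+1 fires, +2 burnt)
Step 8: cell (4,2)='.' (+0 fires, +1 burnt)
  fire out at step 8

4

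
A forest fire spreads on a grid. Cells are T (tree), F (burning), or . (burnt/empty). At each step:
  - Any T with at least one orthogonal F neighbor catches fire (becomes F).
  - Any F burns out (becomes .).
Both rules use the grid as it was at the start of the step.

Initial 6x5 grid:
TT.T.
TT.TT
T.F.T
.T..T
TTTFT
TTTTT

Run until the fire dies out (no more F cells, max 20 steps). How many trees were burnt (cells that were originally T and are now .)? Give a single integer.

Step 1: +3 fires, +2 burnt (F count now 3)
Step 2: +4 fires, +3 burnt (F count now 4)
Step 3: +4 fires, +4 burnt (F count now 4)
Step 4: +2 fires, +4 burnt (F count now 2)
Step 5: +1 fires, +2 burnt (F count now 1)
Step 6: +1 fires, +1 burnt (F count now 1)
Step 7: +0 fires, +1 burnt (F count now 0)
Fire out after step 7
Initially T: 20, now '.': 25
Total burnt (originally-T cells now '.'): 15

Answer: 15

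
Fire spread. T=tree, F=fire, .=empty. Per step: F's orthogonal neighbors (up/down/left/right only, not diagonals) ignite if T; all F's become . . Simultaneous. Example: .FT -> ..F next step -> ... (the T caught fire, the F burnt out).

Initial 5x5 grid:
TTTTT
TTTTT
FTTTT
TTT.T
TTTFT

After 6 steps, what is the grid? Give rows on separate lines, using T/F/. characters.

Step 1: 5 trees catch fire, 2 burn out
  TTTTT
  FTTTT
  .FTTT
  FTT.T
  TTF.F
Step 2: 8 trees catch fire, 5 burn out
  FTTTT
  .FTTT
  ..FTT
  .FF.F
  FF...
Step 3: 4 trees catch fire, 8 burn out
  .FTTT
  ..FTT
  ...FF
  .....
  .....
Step 4: 3 trees catch fire, 4 burn out
  ..FTT
  ...FF
  .....
  .....
  .....
Step 5: 2 trees catch fire, 3 burn out
  ...FF
  .....
  .....
  .....
  .....
Step 6: 0 trees catch fire, 2 burn out
  .....
  .....
  .....
  .....
  .....

.....
.....
.....
.....
.....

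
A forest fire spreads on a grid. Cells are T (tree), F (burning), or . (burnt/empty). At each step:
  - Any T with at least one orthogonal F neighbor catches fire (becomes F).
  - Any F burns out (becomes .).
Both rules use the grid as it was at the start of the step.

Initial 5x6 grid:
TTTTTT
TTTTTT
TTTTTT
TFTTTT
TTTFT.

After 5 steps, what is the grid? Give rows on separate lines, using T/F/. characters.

Step 1: 7 trees catch fire, 2 burn out
  TTTTTT
  TTTTTT
  TFTTTT
  F.FFTT
  TFF.F.
Step 2: 6 trees catch fire, 7 burn out
  TTTTTT
  TFTTTT
  F.FFTT
  ....FT
  F.....
Step 3: 6 trees catch fire, 6 burn out
  TFTTTT
  F.FFTT
  ....FT
  .....F
  ......
Step 4: 5 trees catch fire, 6 burn out
  F.FFTT
  ....FT
  .....F
  ......
  ......
Step 5: 2 trees catch fire, 5 burn out
  ....FT
  .....F
  ......
  ......
  ......

....FT
.....F
......
......
......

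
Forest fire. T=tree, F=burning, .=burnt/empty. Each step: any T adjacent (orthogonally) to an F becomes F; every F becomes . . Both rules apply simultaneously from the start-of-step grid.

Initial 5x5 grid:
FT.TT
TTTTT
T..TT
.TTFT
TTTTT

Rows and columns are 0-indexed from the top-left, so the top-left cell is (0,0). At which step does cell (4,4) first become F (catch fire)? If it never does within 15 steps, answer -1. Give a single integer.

Step 1: cell (4,4)='T' (+6 fires, +2 burnt)
Step 2: cell (4,4)='F' (+7 fires, +6 burnt)
  -> target ignites at step 2
Step 3: cell (4,4)='.' (+4 fires, +7 burnt)
Step 4: cell (4,4)='.' (+2 fires, +4 burnt)
Step 5: cell (4,4)='.' (+0 fires, +2 burnt)
  fire out at step 5

2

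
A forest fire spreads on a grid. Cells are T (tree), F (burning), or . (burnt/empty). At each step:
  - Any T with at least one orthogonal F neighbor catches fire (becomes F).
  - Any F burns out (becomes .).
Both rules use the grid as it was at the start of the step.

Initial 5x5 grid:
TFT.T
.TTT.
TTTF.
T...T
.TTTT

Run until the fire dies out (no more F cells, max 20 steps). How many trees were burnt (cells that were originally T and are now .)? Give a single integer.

Answer: 9

Derivation:
Step 1: +5 fires, +2 burnt (F count now 5)
Step 2: +2 fires, +5 burnt (F count now 2)
Step 3: +1 fires, +2 burnt (F count now 1)
Step 4: +1 fires, +1 burnt (F count now 1)
Step 5: +0 fires, +1 burnt (F count now 0)
Fire out after step 5
Initially T: 15, now '.': 19
Total burnt (originally-T cells now '.'): 9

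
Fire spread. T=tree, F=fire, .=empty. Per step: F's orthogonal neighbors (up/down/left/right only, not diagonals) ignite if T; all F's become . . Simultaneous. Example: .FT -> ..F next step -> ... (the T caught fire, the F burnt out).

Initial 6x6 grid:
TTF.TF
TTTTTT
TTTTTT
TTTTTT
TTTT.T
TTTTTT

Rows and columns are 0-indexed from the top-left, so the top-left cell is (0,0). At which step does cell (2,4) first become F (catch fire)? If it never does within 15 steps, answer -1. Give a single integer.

Step 1: cell (2,4)='T' (+4 fires, +2 burnt)
Step 2: cell (2,4)='T' (+6 fires, +4 burnt)
Step 3: cell (2,4)='F' (+6 fires, +6 burnt)
  -> target ignites at step 3
Step 4: cell (2,4)='.' (+6 fires, +6 burnt)
Step 5: cell (2,4)='.' (+5 fires, +6 burnt)
Step 6: cell (2,4)='.' (+4 fires, +5 burnt)
Step 7: cell (2,4)='.' (+1 fires, +4 burnt)
Step 8: cell (2,4)='.' (+0 fires, +1 burnt)
  fire out at step 8

3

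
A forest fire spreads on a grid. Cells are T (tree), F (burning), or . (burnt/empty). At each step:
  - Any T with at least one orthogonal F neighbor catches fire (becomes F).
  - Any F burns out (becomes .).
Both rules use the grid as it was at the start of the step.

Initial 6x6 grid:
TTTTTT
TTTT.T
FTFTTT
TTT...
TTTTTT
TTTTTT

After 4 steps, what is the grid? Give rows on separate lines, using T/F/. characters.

Step 1: 6 trees catch fire, 2 burn out
  TTTTTT
  FTFT.T
  .F.FTT
  FTF...
  TTTTTT
  TTTTTT
Step 2: 8 trees catch fire, 6 burn out
  FTFTTT
  .F.F.T
  ....FT
  .F....
  FTFTTT
  TTTTTT
Step 3: 7 trees catch fire, 8 burn out
  .F.FTT
  .....T
  .....F
  ......
  .F.FTT
  FTFTTT
Step 4: 5 trees catch fire, 7 burn out
  ....FT
  .....F
  ......
  ......
  ....FT
  .F.FTT

....FT
.....F
......
......
....FT
.F.FTT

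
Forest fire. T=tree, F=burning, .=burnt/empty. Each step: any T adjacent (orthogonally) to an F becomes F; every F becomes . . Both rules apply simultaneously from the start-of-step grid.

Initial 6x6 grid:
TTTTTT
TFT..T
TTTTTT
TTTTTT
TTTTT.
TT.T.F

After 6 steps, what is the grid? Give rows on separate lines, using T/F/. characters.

Step 1: 4 trees catch fire, 2 burn out
  TFTTTT
  F.F..T
  TFTTTT
  TTTTTT
  TTTTT.
  TT.T..
Step 2: 5 trees catch fire, 4 burn out
  F.FTTT
  .....T
  F.FTTT
  TFTTTT
  TTTTT.
  TT.T..
Step 3: 5 trees catch fire, 5 burn out
  ...FTT
  .....T
  ...FTT
  F.FTTT
  TFTTT.
  TT.T..
Step 4: 6 trees catch fire, 5 burn out
  ....FT
  .....T
  ....FT
  ...FTT
  F.FTT.
  TF.T..
Step 5: 5 trees catch fire, 6 burn out
  .....F
  .....T
  .....F
  ....FT
  ...FT.
  F..T..
Step 6: 4 trees catch fire, 5 burn out
  ......
  .....F
  ......
  .....F
  ....F.
  ...F..

......
.....F
......
.....F
....F.
...F..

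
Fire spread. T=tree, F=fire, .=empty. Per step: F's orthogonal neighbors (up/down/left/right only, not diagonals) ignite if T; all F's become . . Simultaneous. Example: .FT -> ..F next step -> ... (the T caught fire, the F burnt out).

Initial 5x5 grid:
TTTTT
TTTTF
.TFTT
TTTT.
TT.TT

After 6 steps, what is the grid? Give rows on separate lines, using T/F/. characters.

Step 1: 7 trees catch fire, 2 burn out
  TTTTF
  TTFF.
  .F.FF
  TTFT.
  TT.TT
Step 2: 5 trees catch fire, 7 burn out
  TTFF.
  TF...
  .....
  TF.F.
  TT.TT
Step 3: 5 trees catch fire, 5 burn out
  TF...
  F....
  .....
  F....
  TF.FT
Step 4: 3 trees catch fire, 5 burn out
  F....
  .....
  .....
  .....
  F...F
Step 5: 0 trees catch fire, 3 burn out
  .....
  .....
  .....
  .....
  .....
Step 6: 0 trees catch fire, 0 burn out
  .....
  .....
  .....
  .....
  .....

.....
.....
.....
.....
.....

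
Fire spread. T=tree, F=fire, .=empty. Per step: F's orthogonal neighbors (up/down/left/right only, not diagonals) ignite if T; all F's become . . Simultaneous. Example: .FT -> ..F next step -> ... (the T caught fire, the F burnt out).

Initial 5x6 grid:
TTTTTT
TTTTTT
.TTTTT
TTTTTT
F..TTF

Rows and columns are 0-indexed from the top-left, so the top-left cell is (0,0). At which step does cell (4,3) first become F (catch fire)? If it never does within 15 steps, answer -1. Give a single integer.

Step 1: cell (4,3)='T' (+3 fires, +2 burnt)
Step 2: cell (4,3)='F' (+4 fires, +3 burnt)
  -> target ignites at step 2
Step 3: cell (4,3)='.' (+5 fires, +4 burnt)
Step 4: cell (4,3)='.' (+5 fires, +5 burnt)
Step 5: cell (4,3)='.' (+5 fires, +5 burnt)
Step 6: cell (4,3)='.' (+3 fires, +5 burnt)
Step 7: cell (4,3)='.' (+0 fires, +3 burnt)
  fire out at step 7

2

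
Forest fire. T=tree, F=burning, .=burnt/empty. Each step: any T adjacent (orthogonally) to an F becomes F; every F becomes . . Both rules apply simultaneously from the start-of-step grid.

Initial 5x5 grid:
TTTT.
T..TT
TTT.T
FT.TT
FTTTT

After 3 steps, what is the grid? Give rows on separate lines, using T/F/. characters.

Step 1: 3 trees catch fire, 2 burn out
  TTTT.
  T..TT
  FTT.T
  .F.TT
  .FTTT
Step 2: 3 trees catch fire, 3 burn out
  TTTT.
  F..TT
  .FT.T
  ...TT
  ..FTT
Step 3: 3 trees catch fire, 3 burn out
  FTTT.
  ...TT
  ..F.T
  ...TT
  ...FT

FTTT.
...TT
..F.T
...TT
...FT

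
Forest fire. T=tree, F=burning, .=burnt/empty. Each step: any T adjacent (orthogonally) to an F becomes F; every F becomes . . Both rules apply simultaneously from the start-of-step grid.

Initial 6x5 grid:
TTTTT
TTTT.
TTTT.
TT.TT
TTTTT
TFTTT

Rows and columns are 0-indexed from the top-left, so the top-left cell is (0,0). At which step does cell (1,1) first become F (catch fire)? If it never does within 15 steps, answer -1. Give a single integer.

Step 1: cell (1,1)='T' (+3 fires, +1 burnt)
Step 2: cell (1,1)='T' (+4 fires, +3 burnt)
Step 3: cell (1,1)='T' (+4 fires, +4 burnt)
Step 4: cell (1,1)='F' (+5 fires, +4 burnt)
  -> target ignites at step 4
Step 5: cell (1,1)='.' (+5 fires, +5 burnt)
Step 6: cell (1,1)='.' (+3 fires, +5 burnt)
Step 7: cell (1,1)='.' (+1 fires, +3 burnt)
Step 8: cell (1,1)='.' (+1 fires, +1 burnt)
Step 9: cell (1,1)='.' (+0 fires, +1 burnt)
  fire out at step 9

4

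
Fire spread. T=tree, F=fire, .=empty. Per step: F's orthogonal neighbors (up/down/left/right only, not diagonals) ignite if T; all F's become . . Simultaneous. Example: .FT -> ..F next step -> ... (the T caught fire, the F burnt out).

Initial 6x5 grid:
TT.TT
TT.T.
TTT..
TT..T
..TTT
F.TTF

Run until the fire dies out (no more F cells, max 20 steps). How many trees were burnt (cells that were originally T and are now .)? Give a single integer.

Step 1: +2 fires, +2 burnt (F count now 2)
Step 2: +3 fires, +2 burnt (F count now 3)
Step 3: +1 fires, +3 burnt (F count now 1)
Step 4: +0 fires, +1 burnt (F count now 0)
Fire out after step 4
Initially T: 18, now '.': 18
Total burnt (originally-T cells now '.'): 6

Answer: 6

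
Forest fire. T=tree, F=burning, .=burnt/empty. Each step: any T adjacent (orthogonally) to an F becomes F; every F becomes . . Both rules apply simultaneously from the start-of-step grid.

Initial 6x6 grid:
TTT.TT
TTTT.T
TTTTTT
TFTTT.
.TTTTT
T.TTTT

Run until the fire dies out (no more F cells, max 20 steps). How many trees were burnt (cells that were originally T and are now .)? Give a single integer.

Answer: 29

Derivation:
Step 1: +4 fires, +1 burnt (F count now 4)
Step 2: +5 fires, +4 burnt (F count now 5)
Step 3: +7 fires, +5 burnt (F count now 7)
Step 4: +6 fires, +7 burnt (F count now 6)
Step 5: +3 fires, +6 burnt (F count now 3)
Step 6: +2 fires, +3 burnt (F count now 2)
Step 7: +1 fires, +2 burnt (F count now 1)
Step 8: +1 fires, +1 burnt (F count now 1)
Step 9: +0 fires, +1 burnt (F count now 0)
Fire out after step 9
Initially T: 30, now '.': 35
Total burnt (originally-T cells now '.'): 29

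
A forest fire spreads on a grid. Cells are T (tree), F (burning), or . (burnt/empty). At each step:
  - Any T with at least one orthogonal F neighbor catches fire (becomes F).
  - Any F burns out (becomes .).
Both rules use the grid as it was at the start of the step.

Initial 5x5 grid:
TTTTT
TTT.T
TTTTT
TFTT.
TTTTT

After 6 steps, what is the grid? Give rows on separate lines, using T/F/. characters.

Step 1: 4 trees catch fire, 1 burn out
  TTTTT
  TTT.T
  TFTTT
  F.FT.
  TFTTT
Step 2: 6 trees catch fire, 4 burn out
  TTTTT
  TFT.T
  F.FTT
  ...F.
  F.FTT
Step 3: 5 trees catch fire, 6 burn out
  TFTTT
  F.F.T
  ...FT
  .....
  ...FT
Step 4: 4 trees catch fire, 5 burn out
  F.FTT
  ....T
  ....F
  .....
  ....F
Step 5: 2 trees catch fire, 4 burn out
  ...FT
  ....F
  .....
  .....
  .....
Step 6: 1 trees catch fire, 2 burn out
  ....F
  .....
  .....
  .....
  .....

....F
.....
.....
.....
.....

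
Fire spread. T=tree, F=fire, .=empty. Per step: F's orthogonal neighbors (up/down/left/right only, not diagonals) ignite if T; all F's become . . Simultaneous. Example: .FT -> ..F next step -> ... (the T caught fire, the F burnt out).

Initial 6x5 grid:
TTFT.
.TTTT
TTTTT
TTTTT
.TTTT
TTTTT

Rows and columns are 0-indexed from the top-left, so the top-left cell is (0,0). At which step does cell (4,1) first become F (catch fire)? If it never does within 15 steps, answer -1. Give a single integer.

Step 1: cell (4,1)='T' (+3 fires, +1 burnt)
Step 2: cell (4,1)='T' (+4 fires, +3 burnt)
Step 3: cell (4,1)='T' (+4 fires, +4 burnt)
Step 4: cell (4,1)='T' (+5 fires, +4 burnt)
Step 5: cell (4,1)='F' (+5 fires, +5 burnt)
  -> target ignites at step 5
Step 6: cell (4,1)='.' (+3 fires, +5 burnt)
Step 7: cell (4,1)='.' (+2 fires, +3 burnt)
Step 8: cell (4,1)='.' (+0 fires, +2 burnt)
  fire out at step 8

5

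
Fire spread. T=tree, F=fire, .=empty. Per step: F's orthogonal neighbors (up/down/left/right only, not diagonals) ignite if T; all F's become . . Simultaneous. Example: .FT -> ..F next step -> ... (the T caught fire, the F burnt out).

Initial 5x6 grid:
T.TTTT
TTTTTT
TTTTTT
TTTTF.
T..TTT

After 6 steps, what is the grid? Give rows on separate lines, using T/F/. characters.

Step 1: 3 trees catch fire, 1 burn out
  T.TTTT
  TTTTTT
  TTTTFT
  TTTF..
  T..TFT
Step 2: 6 trees catch fire, 3 burn out
  T.TTTT
  TTTTFT
  TTTF.F
  TTF...
  T..F.F
Step 3: 5 trees catch fire, 6 burn out
  T.TTFT
  TTTF.F
  TTF...
  TF....
  T.....
Step 4: 5 trees catch fire, 5 burn out
  T.TF.F
  TTF...
  TF....
  F.....
  T.....
Step 5: 4 trees catch fire, 5 burn out
  T.F...
  TF....
  F.....
  ......
  F.....
Step 6: 1 trees catch fire, 4 burn out
  T.....
  F.....
  ......
  ......
  ......

T.....
F.....
......
......
......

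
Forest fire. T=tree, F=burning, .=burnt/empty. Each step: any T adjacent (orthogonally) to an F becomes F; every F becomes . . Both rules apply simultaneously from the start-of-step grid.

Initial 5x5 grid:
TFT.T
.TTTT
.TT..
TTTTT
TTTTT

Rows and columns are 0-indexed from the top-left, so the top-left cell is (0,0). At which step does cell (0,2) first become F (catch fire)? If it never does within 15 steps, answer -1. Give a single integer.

Step 1: cell (0,2)='F' (+3 fires, +1 burnt)
  -> target ignites at step 1
Step 2: cell (0,2)='.' (+2 fires, +3 burnt)
Step 3: cell (0,2)='.' (+3 fires, +2 burnt)
Step 4: cell (0,2)='.' (+4 fires, +3 burnt)
Step 5: cell (0,2)='.' (+4 fires, +4 burnt)
Step 6: cell (0,2)='.' (+2 fires, +4 burnt)
Step 7: cell (0,2)='.' (+1 fires, +2 burnt)
Step 8: cell (0,2)='.' (+0 fires, +1 burnt)
  fire out at step 8

1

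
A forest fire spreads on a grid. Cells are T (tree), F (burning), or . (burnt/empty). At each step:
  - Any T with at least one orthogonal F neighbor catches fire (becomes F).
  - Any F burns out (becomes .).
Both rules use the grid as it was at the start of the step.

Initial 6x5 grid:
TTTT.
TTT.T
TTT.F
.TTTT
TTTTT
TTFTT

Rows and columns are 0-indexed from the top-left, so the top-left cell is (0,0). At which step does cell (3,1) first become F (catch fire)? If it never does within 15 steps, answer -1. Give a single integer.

Step 1: cell (3,1)='T' (+5 fires, +2 burnt)
Step 2: cell (3,1)='T' (+7 fires, +5 burnt)
Step 3: cell (3,1)='F' (+3 fires, +7 burnt)
  -> target ignites at step 3
Step 4: cell (3,1)='.' (+2 fires, +3 burnt)
Step 5: cell (3,1)='.' (+3 fires, +2 burnt)
Step 6: cell (3,1)='.' (+3 fires, +3 burnt)
Step 7: cell (3,1)='.' (+1 fires, +3 burnt)
Step 8: cell (3,1)='.' (+0 fires, +1 burnt)
  fire out at step 8

3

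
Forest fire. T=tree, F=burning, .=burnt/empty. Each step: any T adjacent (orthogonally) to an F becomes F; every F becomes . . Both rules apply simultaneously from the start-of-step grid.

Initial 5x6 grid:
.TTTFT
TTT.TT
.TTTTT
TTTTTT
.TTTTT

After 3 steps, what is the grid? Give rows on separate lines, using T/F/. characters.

Step 1: 3 trees catch fire, 1 burn out
  .TTF.F
  TTT.FT
  .TTTTT
  TTTTTT
  .TTTTT
Step 2: 3 trees catch fire, 3 burn out
  .TF...
  TTT..F
  .TTTFT
  TTTTTT
  .TTTTT
Step 3: 5 trees catch fire, 3 burn out
  .F....
  TTF...
  .TTF.F
  TTTTFT
  .TTTTT

.F....
TTF...
.TTF.F
TTTTFT
.TTTTT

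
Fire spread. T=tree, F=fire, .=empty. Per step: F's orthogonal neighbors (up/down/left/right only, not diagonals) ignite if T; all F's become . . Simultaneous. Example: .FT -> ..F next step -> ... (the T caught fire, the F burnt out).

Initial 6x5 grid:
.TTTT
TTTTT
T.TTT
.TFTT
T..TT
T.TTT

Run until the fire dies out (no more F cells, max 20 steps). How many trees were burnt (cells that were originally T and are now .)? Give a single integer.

Step 1: +3 fires, +1 burnt (F count now 3)
Step 2: +4 fires, +3 burnt (F count now 4)
Step 3: +6 fires, +4 burnt (F count now 6)
Step 4: +6 fires, +6 burnt (F count now 6)
Step 5: +2 fires, +6 burnt (F count now 2)
Step 6: +0 fires, +2 burnt (F count now 0)
Fire out after step 6
Initially T: 23, now '.': 28
Total burnt (originally-T cells now '.'): 21

Answer: 21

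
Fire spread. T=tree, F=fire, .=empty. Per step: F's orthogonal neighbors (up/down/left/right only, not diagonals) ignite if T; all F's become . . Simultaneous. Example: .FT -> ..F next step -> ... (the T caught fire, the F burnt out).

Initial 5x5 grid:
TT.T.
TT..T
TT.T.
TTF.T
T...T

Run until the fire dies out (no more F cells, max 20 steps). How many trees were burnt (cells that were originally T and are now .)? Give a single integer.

Step 1: +1 fires, +1 burnt (F count now 1)
Step 2: +2 fires, +1 burnt (F count now 2)
Step 3: +3 fires, +2 burnt (F count now 3)
Step 4: +2 fires, +3 burnt (F count now 2)
Step 5: +1 fires, +2 burnt (F count now 1)
Step 6: +0 fires, +1 burnt (F count now 0)
Fire out after step 6
Initially T: 14, now '.': 20
Total burnt (originally-T cells now '.'): 9

Answer: 9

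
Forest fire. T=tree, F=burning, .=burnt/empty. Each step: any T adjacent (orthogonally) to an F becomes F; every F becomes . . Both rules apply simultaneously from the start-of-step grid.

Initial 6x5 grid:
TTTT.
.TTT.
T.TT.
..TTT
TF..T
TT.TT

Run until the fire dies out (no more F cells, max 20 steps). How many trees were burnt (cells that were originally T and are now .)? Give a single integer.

Answer: 3

Derivation:
Step 1: +2 fires, +1 burnt (F count now 2)
Step 2: +1 fires, +2 burnt (F count now 1)
Step 3: +0 fires, +1 burnt (F count now 0)
Fire out after step 3
Initially T: 19, now '.': 14
Total burnt (originally-T cells now '.'): 3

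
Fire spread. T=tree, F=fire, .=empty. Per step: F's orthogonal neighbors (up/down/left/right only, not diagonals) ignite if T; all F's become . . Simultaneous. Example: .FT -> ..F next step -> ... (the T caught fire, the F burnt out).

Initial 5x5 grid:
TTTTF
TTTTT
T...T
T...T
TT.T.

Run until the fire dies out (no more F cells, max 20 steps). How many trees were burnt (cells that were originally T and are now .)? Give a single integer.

Answer: 15

Derivation:
Step 1: +2 fires, +1 burnt (F count now 2)
Step 2: +3 fires, +2 burnt (F count now 3)
Step 3: +3 fires, +3 burnt (F count now 3)
Step 4: +2 fires, +3 burnt (F count now 2)
Step 5: +1 fires, +2 burnt (F count now 1)
Step 6: +1 fires, +1 burnt (F count now 1)
Step 7: +1 fires, +1 burnt (F count now 1)
Step 8: +1 fires, +1 burnt (F count now 1)
Step 9: +1 fires, +1 burnt (F count now 1)
Step 10: +0 fires, +1 burnt (F count now 0)
Fire out after step 10
Initially T: 16, now '.': 24
Total burnt (originally-T cells now '.'): 15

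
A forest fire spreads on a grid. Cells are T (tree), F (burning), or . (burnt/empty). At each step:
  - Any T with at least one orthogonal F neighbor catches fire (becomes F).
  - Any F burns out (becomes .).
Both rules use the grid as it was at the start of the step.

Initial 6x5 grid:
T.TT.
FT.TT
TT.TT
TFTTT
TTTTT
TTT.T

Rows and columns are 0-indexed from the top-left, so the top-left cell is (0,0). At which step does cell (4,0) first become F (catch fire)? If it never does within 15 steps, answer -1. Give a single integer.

Step 1: cell (4,0)='T' (+7 fires, +2 burnt)
Step 2: cell (4,0)='F' (+4 fires, +7 burnt)
  -> target ignites at step 2
Step 3: cell (4,0)='.' (+5 fires, +4 burnt)
Step 4: cell (4,0)='.' (+3 fires, +5 burnt)
Step 5: cell (4,0)='.' (+3 fires, +3 burnt)
Step 6: cell (4,0)='.' (+1 fires, +3 burnt)
Step 7: cell (4,0)='.' (+0 fires, +1 burnt)
  fire out at step 7

2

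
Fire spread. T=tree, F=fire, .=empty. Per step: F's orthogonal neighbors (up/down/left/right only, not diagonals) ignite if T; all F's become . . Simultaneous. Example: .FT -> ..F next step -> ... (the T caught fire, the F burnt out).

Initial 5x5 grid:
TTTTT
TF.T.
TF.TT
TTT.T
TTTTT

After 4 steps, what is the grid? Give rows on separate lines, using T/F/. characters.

Step 1: 4 trees catch fire, 2 burn out
  TFTTT
  F..T.
  F..TT
  TFT.T
  TTTTT
Step 2: 5 trees catch fire, 4 burn out
  F.FTT
  ...T.
  ...TT
  F.F.T
  TFTTT
Step 3: 3 trees catch fire, 5 burn out
  ...FT
  ...T.
  ...TT
  ....T
  F.FTT
Step 4: 3 trees catch fire, 3 burn out
  ....F
  ...F.
  ...TT
  ....T
  ...FT

....F
...F.
...TT
....T
...FT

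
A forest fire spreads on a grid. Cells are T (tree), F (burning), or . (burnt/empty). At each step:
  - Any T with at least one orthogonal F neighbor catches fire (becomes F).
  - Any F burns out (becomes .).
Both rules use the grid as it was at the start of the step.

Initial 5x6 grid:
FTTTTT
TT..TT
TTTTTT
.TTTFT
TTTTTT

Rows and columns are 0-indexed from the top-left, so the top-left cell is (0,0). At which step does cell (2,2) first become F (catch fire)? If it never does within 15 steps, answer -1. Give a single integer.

Step 1: cell (2,2)='T' (+6 fires, +2 burnt)
Step 2: cell (2,2)='T' (+9 fires, +6 burnt)
Step 3: cell (2,2)='F' (+7 fires, +9 burnt)
  -> target ignites at step 3
Step 4: cell (2,2)='.' (+2 fires, +7 burnt)
Step 5: cell (2,2)='.' (+1 fires, +2 burnt)
Step 6: cell (2,2)='.' (+0 fires, +1 burnt)
  fire out at step 6

3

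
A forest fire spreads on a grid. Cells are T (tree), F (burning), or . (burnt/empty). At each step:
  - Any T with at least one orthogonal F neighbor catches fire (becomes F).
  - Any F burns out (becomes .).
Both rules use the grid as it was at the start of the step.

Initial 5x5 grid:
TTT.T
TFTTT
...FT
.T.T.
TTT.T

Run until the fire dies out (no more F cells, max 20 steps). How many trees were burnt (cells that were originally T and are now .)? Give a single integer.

Step 1: +6 fires, +2 burnt (F count now 6)
Step 2: +3 fires, +6 burnt (F count now 3)
Step 3: +1 fires, +3 burnt (F count now 1)
Step 4: +0 fires, +1 burnt (F count now 0)
Fire out after step 4
Initially T: 15, now '.': 20
Total burnt (originally-T cells now '.'): 10

Answer: 10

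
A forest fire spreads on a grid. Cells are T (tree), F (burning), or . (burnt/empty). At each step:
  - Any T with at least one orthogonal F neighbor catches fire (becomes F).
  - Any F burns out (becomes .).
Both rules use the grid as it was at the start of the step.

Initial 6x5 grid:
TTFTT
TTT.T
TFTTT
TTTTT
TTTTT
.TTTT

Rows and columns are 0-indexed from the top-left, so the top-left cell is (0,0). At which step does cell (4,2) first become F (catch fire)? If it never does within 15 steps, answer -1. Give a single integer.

Step 1: cell (4,2)='T' (+7 fires, +2 burnt)
Step 2: cell (4,2)='T' (+7 fires, +7 burnt)
Step 3: cell (4,2)='F' (+6 fires, +7 burnt)
  -> target ignites at step 3
Step 4: cell (4,2)='.' (+3 fires, +6 burnt)
Step 5: cell (4,2)='.' (+2 fires, +3 burnt)
Step 6: cell (4,2)='.' (+1 fires, +2 burnt)
Step 7: cell (4,2)='.' (+0 fires, +1 burnt)
  fire out at step 7

3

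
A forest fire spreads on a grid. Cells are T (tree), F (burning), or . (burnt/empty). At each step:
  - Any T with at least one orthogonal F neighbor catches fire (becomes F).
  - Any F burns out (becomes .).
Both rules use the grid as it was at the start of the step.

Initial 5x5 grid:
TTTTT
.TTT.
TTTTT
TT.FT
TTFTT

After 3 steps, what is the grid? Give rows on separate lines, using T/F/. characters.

Step 1: 4 trees catch fire, 2 burn out
  TTTTT
  .TTT.
  TTTFT
  TT..F
  TF.FT
Step 2: 6 trees catch fire, 4 burn out
  TTTTT
  .TTF.
  TTF.F
  TF...
  F...F
Step 3: 4 trees catch fire, 6 burn out
  TTTFT
  .TF..
  TF...
  F....
  .....

TTTFT
.TF..
TF...
F....
.....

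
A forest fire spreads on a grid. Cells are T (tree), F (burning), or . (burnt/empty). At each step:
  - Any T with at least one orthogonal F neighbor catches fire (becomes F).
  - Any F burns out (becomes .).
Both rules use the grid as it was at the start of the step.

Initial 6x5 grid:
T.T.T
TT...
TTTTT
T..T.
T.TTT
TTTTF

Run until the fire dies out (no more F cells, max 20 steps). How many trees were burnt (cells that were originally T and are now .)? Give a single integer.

Answer: 18

Derivation:
Step 1: +2 fires, +1 burnt (F count now 2)
Step 2: +2 fires, +2 burnt (F count now 2)
Step 3: +3 fires, +2 burnt (F count now 3)
Step 4: +2 fires, +3 burnt (F count now 2)
Step 5: +3 fires, +2 burnt (F count now 3)
Step 6: +2 fires, +3 burnt (F count now 2)
Step 7: +2 fires, +2 burnt (F count now 2)
Step 8: +1 fires, +2 burnt (F count now 1)
Step 9: +1 fires, +1 burnt (F count now 1)
Step 10: +0 fires, +1 burnt (F count now 0)
Fire out after step 10
Initially T: 20, now '.': 28
Total burnt (originally-T cells now '.'): 18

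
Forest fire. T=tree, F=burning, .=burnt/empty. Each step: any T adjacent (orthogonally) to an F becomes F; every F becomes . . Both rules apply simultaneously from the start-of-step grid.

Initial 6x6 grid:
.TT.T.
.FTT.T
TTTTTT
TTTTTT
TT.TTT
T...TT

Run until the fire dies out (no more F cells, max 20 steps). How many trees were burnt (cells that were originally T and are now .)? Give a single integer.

Step 1: +3 fires, +1 burnt (F count now 3)
Step 2: +5 fires, +3 burnt (F count now 5)
Step 3: +4 fires, +5 burnt (F count now 4)
Step 4: +3 fires, +4 burnt (F count now 3)
Step 5: +4 fires, +3 burnt (F count now 4)
Step 6: +3 fires, +4 burnt (F count now 3)
Step 7: +2 fires, +3 burnt (F count now 2)
Step 8: +1 fires, +2 burnt (F count now 1)
Step 9: +0 fires, +1 burnt (F count now 0)
Fire out after step 9
Initially T: 26, now '.': 35
Total burnt (originally-T cells now '.'): 25

Answer: 25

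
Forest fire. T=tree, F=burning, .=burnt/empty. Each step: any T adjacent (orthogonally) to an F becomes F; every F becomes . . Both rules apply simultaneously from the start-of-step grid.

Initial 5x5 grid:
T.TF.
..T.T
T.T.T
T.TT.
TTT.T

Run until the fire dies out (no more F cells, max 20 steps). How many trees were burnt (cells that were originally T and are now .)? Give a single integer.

Answer: 10

Derivation:
Step 1: +1 fires, +1 burnt (F count now 1)
Step 2: +1 fires, +1 burnt (F count now 1)
Step 3: +1 fires, +1 burnt (F count now 1)
Step 4: +1 fires, +1 burnt (F count now 1)
Step 5: +2 fires, +1 burnt (F count now 2)
Step 6: +1 fires, +2 burnt (F count now 1)
Step 7: +1 fires, +1 burnt (F count now 1)
Step 8: +1 fires, +1 burnt (F count now 1)
Step 9: +1 fires, +1 burnt (F count now 1)
Step 10: +0 fires, +1 burnt (F count now 0)
Fire out after step 10
Initially T: 14, now '.': 21
Total burnt (originally-T cells now '.'): 10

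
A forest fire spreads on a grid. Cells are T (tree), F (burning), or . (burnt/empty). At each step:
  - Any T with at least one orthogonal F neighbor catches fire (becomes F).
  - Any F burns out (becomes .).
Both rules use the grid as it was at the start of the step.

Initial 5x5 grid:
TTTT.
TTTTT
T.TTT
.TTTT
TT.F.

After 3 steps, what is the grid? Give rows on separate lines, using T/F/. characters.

Step 1: 1 trees catch fire, 1 burn out
  TTTT.
  TTTTT
  T.TTT
  .TTFT
  TT...
Step 2: 3 trees catch fire, 1 burn out
  TTTT.
  TTTTT
  T.TFT
  .TF.F
  TT...
Step 3: 4 trees catch fire, 3 burn out
  TTTT.
  TTTFT
  T.F.F
  .F...
  TT...

TTTT.
TTTFT
T.F.F
.F...
TT...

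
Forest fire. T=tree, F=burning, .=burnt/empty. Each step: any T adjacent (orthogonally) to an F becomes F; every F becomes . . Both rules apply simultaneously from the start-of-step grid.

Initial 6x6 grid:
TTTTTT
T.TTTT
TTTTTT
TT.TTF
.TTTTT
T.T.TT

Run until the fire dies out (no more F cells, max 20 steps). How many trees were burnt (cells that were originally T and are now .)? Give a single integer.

Step 1: +3 fires, +1 burnt (F count now 3)
Step 2: +5 fires, +3 burnt (F count now 5)
Step 3: +5 fires, +5 burnt (F count now 5)
Step 4: +4 fires, +5 burnt (F count now 4)
Step 5: +5 fires, +4 burnt (F count now 5)
Step 6: +3 fires, +5 burnt (F count now 3)
Step 7: +3 fires, +3 burnt (F count now 3)
Step 8: +1 fires, +3 burnt (F count now 1)
Step 9: +0 fires, +1 burnt (F count now 0)
Fire out after step 9
Initially T: 30, now '.': 35
Total burnt (originally-T cells now '.'): 29

Answer: 29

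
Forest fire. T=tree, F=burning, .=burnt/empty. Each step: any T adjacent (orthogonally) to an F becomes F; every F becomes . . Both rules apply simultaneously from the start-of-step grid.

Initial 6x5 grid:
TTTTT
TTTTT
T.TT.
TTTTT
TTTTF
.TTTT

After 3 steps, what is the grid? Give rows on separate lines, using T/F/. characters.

Step 1: 3 trees catch fire, 1 burn out
  TTTTT
  TTTTT
  T.TT.
  TTTTF
  TTTF.
  .TTTF
Step 2: 3 trees catch fire, 3 burn out
  TTTTT
  TTTTT
  T.TT.
  TTTF.
  TTF..
  .TTF.
Step 3: 4 trees catch fire, 3 burn out
  TTTTT
  TTTTT
  T.TF.
  TTF..
  TF...
  .TF..

TTTTT
TTTTT
T.TF.
TTF..
TF...
.TF..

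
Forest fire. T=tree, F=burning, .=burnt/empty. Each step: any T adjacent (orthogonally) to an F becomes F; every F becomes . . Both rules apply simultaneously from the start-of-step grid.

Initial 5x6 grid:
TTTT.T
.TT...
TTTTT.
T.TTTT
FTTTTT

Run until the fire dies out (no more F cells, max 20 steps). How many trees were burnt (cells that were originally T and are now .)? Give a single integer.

Step 1: +2 fires, +1 burnt (F count now 2)
Step 2: +2 fires, +2 burnt (F count now 2)
Step 3: +3 fires, +2 burnt (F count now 3)
Step 4: +4 fires, +3 burnt (F count now 4)
Step 5: +5 fires, +4 burnt (F count now 5)
Step 6: +4 fires, +5 burnt (F count now 4)
Step 7: +1 fires, +4 burnt (F count now 1)
Step 8: +0 fires, +1 burnt (F count now 0)
Fire out after step 8
Initially T: 22, now '.': 29
Total burnt (originally-T cells now '.'): 21

Answer: 21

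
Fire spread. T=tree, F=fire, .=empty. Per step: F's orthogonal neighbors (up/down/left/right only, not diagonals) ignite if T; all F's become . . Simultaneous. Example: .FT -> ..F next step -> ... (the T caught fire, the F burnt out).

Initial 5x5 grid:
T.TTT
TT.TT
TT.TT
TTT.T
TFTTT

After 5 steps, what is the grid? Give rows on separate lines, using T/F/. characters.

Step 1: 3 trees catch fire, 1 burn out
  T.TTT
  TT.TT
  TT.TT
  TFT.T
  F.FTT
Step 2: 4 trees catch fire, 3 burn out
  T.TTT
  TT.TT
  TF.TT
  F.F.T
  ...FT
Step 3: 3 trees catch fire, 4 burn out
  T.TTT
  TF.TT
  F..TT
  ....T
  ....F
Step 4: 2 trees catch fire, 3 burn out
  T.TTT
  F..TT
  ...TT
  ....F
  .....
Step 5: 2 trees catch fire, 2 burn out
  F.TTT
  ...TT
  ...TF
  .....
  .....

F.TTT
...TT
...TF
.....
.....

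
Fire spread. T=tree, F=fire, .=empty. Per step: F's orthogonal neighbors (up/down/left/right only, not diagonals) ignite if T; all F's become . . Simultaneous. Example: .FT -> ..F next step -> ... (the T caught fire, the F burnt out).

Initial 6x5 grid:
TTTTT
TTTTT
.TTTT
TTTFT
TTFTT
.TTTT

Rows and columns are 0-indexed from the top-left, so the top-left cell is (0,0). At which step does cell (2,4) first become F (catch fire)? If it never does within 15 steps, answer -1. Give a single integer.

Step 1: cell (2,4)='T' (+6 fires, +2 burnt)
Step 2: cell (2,4)='F' (+8 fires, +6 burnt)
  -> target ignites at step 2
Step 3: cell (2,4)='.' (+6 fires, +8 burnt)
Step 4: cell (2,4)='.' (+3 fires, +6 burnt)
Step 5: cell (2,4)='.' (+2 fires, +3 burnt)
Step 6: cell (2,4)='.' (+1 fires, +2 burnt)
Step 7: cell (2,4)='.' (+0 fires, +1 burnt)
  fire out at step 7

2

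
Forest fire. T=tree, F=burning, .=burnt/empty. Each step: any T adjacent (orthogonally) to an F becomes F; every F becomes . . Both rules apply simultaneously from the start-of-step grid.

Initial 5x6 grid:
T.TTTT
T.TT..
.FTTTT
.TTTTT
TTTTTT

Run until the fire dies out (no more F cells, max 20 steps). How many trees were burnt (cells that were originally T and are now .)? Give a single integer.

Step 1: +2 fires, +1 burnt (F count now 2)
Step 2: +4 fires, +2 burnt (F count now 4)
Step 3: +6 fires, +4 burnt (F count now 6)
Step 4: +4 fires, +6 burnt (F count now 4)
Step 5: +3 fires, +4 burnt (F count now 3)
Step 6: +2 fires, +3 burnt (F count now 2)
Step 7: +0 fires, +2 burnt (F count now 0)
Fire out after step 7
Initially T: 23, now '.': 28
Total burnt (originally-T cells now '.'): 21

Answer: 21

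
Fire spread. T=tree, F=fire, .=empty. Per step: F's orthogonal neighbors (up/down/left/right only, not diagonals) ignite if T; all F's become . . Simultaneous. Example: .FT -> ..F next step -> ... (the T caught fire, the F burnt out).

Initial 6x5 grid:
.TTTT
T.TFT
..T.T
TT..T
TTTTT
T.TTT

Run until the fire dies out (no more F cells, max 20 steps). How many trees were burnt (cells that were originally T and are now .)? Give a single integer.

Answer: 20

Derivation:
Step 1: +3 fires, +1 burnt (F count now 3)
Step 2: +4 fires, +3 burnt (F count now 4)
Step 3: +2 fires, +4 burnt (F count now 2)
Step 4: +1 fires, +2 burnt (F count now 1)
Step 5: +2 fires, +1 burnt (F count now 2)
Step 6: +2 fires, +2 burnt (F count now 2)
Step 7: +2 fires, +2 burnt (F count now 2)
Step 8: +2 fires, +2 burnt (F count now 2)
Step 9: +2 fires, +2 burnt (F count now 2)
Step 10: +0 fires, +2 burnt (F count now 0)
Fire out after step 10
Initially T: 21, now '.': 29
Total burnt (originally-T cells now '.'): 20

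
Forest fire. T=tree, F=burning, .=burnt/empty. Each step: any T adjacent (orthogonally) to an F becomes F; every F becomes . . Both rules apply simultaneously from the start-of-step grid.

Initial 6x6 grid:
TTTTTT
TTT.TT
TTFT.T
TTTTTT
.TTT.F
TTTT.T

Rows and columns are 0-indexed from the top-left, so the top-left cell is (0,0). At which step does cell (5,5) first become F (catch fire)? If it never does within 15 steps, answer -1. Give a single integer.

Step 1: cell (5,5)='F' (+6 fires, +2 burnt)
  -> target ignites at step 1
Step 2: cell (5,5)='.' (+8 fires, +6 burnt)
Step 3: cell (5,5)='.' (+8 fires, +8 burnt)
Step 4: cell (5,5)='.' (+6 fires, +8 burnt)
Step 5: cell (5,5)='.' (+1 fires, +6 burnt)
Step 6: cell (5,5)='.' (+0 fires, +1 burnt)
  fire out at step 6

1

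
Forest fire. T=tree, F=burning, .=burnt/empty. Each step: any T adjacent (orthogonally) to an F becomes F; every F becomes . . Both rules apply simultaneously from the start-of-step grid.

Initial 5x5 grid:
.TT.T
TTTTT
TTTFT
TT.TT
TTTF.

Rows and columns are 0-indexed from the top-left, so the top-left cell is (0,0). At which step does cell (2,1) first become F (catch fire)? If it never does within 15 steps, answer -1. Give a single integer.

Step 1: cell (2,1)='T' (+5 fires, +2 burnt)
Step 2: cell (2,1)='F' (+5 fires, +5 burnt)
  -> target ignites at step 2
Step 3: cell (2,1)='.' (+6 fires, +5 burnt)
Step 4: cell (2,1)='.' (+3 fires, +6 burnt)
Step 5: cell (2,1)='.' (+0 fires, +3 burnt)
  fire out at step 5

2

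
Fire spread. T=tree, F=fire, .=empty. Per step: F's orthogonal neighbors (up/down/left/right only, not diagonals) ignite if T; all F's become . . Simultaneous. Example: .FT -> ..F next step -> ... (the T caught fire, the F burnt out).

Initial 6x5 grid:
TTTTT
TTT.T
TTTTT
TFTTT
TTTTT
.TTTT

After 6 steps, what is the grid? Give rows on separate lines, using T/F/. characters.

Step 1: 4 trees catch fire, 1 burn out
  TTTTT
  TTT.T
  TFTTT
  F.FTT
  TFTTT
  .TTTT
Step 2: 7 trees catch fire, 4 burn out
  TTTTT
  TFT.T
  F.FTT
  ...FT
  F.FTT
  .FTTT
Step 3: 7 trees catch fire, 7 burn out
  TFTTT
  F.F.T
  ...FT
  ....F
  ...FT
  ..FTT
Step 4: 5 trees catch fire, 7 burn out
  F.FTT
  ....T
  ....F
  .....
  ....F
  ...FT
Step 5: 3 trees catch fire, 5 burn out
  ...FT
  ....F
  .....
  .....
  .....
  ....F
Step 6: 1 trees catch fire, 3 burn out
  ....F
  .....
  .....
  .....
  .....
  .....

....F
.....
.....
.....
.....
.....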